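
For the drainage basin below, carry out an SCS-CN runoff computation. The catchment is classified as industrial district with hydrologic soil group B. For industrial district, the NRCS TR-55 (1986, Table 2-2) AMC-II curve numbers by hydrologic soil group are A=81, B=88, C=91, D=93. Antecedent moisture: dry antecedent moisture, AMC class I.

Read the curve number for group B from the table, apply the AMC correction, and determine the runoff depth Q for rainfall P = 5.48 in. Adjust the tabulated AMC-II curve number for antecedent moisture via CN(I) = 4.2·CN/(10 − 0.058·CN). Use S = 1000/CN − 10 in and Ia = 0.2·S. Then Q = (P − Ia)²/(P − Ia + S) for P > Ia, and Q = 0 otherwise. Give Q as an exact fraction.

NRCS table: industrial district, soil group B → CN(II) = 88
Adjust CN=88 to AMC I: 4.2·88/(10 − 0.058·88) → (1848/5) ÷ (612/125) = 3850/51 ≈ 75.490
Max retention: S = 1000/(3850/51) − 10 = 250/77 in (≈ 3.247 in)
Ia = 0.2S: 0.2·3.247 = 0.649 in (exactly 50/77)
P − Ia = 5.480 − 0.649 = 9299/1925 ≈ 4.831 in (> 0, runoff occurs)
Runoff Q = (P−Ia)²/(P−Ia+S) = (4.831)²/(4.831+3.247) = 86471401/29931825 ≈ 2.889 in

Q = 86471401/29931825 in ≈ 2.889 in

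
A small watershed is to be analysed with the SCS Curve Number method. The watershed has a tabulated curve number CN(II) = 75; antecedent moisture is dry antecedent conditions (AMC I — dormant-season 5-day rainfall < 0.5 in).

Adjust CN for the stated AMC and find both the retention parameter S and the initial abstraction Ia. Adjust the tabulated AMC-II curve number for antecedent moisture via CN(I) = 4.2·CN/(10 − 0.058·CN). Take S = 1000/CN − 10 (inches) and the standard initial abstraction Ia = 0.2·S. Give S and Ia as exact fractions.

S = 500/63 in ≈ 7.937 in; Ia = 100/63 in ≈ 1.587 in

Adjust CN=75 to AMC I: 4.2·75/(10 − 0.058·75) → 315 ÷ (113/20) = 6300/113 ≈ 55.752
Retention S: 1000/CN − 10 with CN=55.752 → S = 500/63 ≈ 7.937 in
Ia = 0.2·(500/63) = 100/63 in ≈ 1.587 in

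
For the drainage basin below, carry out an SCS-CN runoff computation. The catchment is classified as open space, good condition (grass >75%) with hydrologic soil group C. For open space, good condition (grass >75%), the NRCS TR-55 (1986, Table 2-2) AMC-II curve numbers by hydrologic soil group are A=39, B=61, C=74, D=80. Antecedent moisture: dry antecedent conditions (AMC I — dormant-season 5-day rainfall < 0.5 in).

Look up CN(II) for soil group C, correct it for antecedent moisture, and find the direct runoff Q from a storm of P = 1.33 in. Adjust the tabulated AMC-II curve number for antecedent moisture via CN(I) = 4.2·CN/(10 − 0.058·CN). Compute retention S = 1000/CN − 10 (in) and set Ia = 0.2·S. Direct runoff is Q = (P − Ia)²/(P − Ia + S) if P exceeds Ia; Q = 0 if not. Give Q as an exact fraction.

NRCS table: open space, good condition (grass >75%), soil group C → CN(II) = 74
Dry (AMC I): CN(I) = 4.2·74/(10 − 0.058·74) = (1554/5)/(1427/250) = 77700/1427 ≈ 54.450
Max retention: S = 1000/(77700/1427) − 10 = 6500/777 in (≈ 8.366 in)
Ia = 0.2S: 0.2·8.366 = 1.673 in (exactly 1300/777)
P = 1.330 ≤ Ia = 1.673 in: entire storm abstracted, Q = 0.

Q = 0 in ≈ 0.000 in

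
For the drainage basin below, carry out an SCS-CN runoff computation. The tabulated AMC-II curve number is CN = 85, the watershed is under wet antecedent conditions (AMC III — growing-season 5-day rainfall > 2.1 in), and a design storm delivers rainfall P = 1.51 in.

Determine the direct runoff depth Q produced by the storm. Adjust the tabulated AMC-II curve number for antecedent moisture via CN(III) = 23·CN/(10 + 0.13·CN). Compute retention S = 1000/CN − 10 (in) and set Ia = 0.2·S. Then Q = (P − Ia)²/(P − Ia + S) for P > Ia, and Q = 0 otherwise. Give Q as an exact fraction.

Q = 2813347681/3246903100 in ≈ 0.866 in

Wet (AMC III): CN(III) = 23·85/(10 + 0.13·85) = 1955/(421/20) = 39100/421 ≈ 92.874
Retention S: 1000/CN − 10 with CN=92.874 → S = 300/391 ≈ 0.767 in
Ia = 0.2S: 0.2·0.767 = 0.153 in (exactly 60/391)
Excess rainfall: 1.510 − 0.153 = 1.357 in; P > Ia so Q > 0
Q: (53041/39100)² ÷ (83041/39100) = 2813347681/3246903100 in (≈ 0.866 in)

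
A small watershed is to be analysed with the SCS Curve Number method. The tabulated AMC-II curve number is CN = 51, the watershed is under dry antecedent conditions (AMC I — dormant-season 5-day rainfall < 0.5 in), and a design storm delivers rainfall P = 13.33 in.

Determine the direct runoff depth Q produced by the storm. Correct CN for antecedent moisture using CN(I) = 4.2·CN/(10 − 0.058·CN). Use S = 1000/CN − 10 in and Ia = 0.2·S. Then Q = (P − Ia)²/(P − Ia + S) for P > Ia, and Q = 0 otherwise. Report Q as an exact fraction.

Adjust CN=51 to AMC I: 4.2·51/(10 − 0.058·51) → (1071/5) ÷ (3521/500) = 15300/503 ≈ 30.417
Retention S: 1000/CN − 10 with CN=30.417 → S = 3500/153 ≈ 22.876 in
Initial abstraction Ia = S/5 = (3500/153)/5 = 700/153 ≈ 4.575 in
Since P=13.330 > Ia=4.575: effective rainfall P−Ia = 133949/15300 in
Runoff Q = (P−Ia)²/(P−Ia+S) = (8.755)²/(8.755+22.876) = 17942334601/7404419700 ≈ 2.423 in

Q = 17942334601/7404419700 in ≈ 2.423 in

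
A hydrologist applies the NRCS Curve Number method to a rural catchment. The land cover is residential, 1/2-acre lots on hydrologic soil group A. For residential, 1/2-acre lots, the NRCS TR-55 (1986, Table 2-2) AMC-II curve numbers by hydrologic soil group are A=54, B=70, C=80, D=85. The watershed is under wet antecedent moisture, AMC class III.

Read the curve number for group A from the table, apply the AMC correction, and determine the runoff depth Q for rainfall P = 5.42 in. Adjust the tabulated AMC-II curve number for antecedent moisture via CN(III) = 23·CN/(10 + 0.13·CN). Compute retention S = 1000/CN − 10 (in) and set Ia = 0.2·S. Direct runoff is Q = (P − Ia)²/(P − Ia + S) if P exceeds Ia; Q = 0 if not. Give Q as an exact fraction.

Q = 39904489/15277950 in ≈ 2.612 in

NRCS table: residential, 1/2-acre lots, soil group A → CN(II) = 54
Wet (AMC III): CN(III) = 23·54/(10 + 0.13·54) = 1242/(851/50) = 2700/37 ≈ 72.973
S = 1000/(2700/37) − 10 = 100/27 in ≈ 3.704 in
Ia = 0.2·(100/27) = 20/27 in ≈ 0.741 in
P − Ia = 5.420 − 0.741 = 6317/1350 ≈ 4.679 in (> 0, runoff occurs)
Runoff Q = (P−Ia)²/(P−Ia+S) = (4.679)²/(4.679+3.704) = 39904489/15277950 ≈ 2.612 in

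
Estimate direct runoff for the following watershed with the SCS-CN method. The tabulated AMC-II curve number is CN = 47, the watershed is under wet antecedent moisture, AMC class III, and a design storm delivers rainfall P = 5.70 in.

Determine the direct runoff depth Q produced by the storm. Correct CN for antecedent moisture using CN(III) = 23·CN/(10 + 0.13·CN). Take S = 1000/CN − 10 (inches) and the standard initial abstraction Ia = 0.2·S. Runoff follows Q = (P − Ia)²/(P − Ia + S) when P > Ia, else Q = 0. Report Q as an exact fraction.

Q = 2602734289/1124423770 in ≈ 2.315 in

CN(III) from CN(II)=47: (23·47)/(10 + 0.13·47) = 108100/1611 ≈ 67.101
Retention S: 1000/CN − 10 with CN=67.101 → S = 5300/1081 ≈ 4.903 in
Ia = 0.2S: 0.2·4.903 = 0.981 in (exactly 1060/1081)
Excess rainfall: 5.700 − 0.981 = 4.719 in; P > Ia so Q > 0
Q = (51017/10810)²/((51017/10810) + 5300/1081) = (2602734289/116856100)/(104017/10810) = 2602734289/1124423770 in ≈ 2.315 in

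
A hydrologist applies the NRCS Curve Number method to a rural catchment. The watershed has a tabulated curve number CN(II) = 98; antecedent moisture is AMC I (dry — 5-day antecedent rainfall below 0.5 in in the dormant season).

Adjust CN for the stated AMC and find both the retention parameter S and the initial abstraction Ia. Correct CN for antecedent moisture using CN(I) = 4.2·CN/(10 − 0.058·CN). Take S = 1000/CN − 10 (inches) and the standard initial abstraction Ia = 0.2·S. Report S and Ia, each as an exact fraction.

Dry (AMC I): CN(I) = 4.2·98/(10 − 0.058·98) = (2058/5)/(1079/250) = 102900/1079 ≈ 95.366
Max retention: S = 1000/(102900/1079) − 10 = 500/1029 in (≈ 0.486 in)
Initial abstraction Ia = S/5 = (500/1029)/5 = 100/1029 ≈ 0.097 in

S = 500/1029 in ≈ 0.486 in; Ia = 100/1029 in ≈ 0.097 in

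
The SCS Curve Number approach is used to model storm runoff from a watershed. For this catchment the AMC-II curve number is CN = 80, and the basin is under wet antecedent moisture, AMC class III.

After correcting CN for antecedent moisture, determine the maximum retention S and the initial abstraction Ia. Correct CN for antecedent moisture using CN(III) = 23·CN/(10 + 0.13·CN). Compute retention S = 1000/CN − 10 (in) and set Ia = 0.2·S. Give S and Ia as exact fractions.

CN(III) from CN(II)=80: (23·80)/(10 + 0.13·80) = 4600/51 ≈ 90.196
S = 1000/(4600/51) − 10 = 25/23 in ≈ 1.087 in
Initial abstraction Ia = S/5 = (25/23)/5 = 5/23 ≈ 0.217 in

S = 25/23 in ≈ 1.087 in; Ia = 5/23 in ≈ 0.217 in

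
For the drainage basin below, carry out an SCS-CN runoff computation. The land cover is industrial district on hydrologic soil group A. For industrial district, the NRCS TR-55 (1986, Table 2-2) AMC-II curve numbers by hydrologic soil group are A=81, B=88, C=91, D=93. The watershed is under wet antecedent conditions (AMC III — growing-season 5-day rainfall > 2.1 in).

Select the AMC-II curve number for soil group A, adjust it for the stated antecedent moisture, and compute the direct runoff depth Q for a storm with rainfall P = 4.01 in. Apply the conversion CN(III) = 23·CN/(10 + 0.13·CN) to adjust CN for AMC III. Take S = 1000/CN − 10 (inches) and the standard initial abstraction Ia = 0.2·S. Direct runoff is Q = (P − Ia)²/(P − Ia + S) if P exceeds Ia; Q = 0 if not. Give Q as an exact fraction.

Q = 502770337969/167495436900 in ≈ 3.002 in

NRCS table: industrial district, soil group A → CN(II) = 81
CN(III) from CN(II)=81: (23·81)/(10 + 0.13·81) = 186300/2053 ≈ 90.745
Retention S: 1000/CN − 10 with CN=90.745 → S = 1900/1863 ≈ 1.020 in
Ia = 0.2S: 0.2·1.020 = 0.204 in (exactly 380/1863)
Since P=4.010 > Ia=0.204: effective rainfall P−Ia = 709063/186300 in
Q: (709063/186300)² ÷ (899063/186300) = 502770337969/167495436900 in (≈ 3.002 in)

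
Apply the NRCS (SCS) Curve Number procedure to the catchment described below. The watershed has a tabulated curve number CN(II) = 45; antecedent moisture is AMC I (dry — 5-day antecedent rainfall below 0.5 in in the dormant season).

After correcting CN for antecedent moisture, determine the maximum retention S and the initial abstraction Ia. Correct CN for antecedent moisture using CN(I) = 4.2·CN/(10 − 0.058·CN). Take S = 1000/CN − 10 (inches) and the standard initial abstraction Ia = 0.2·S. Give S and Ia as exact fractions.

S = 5500/189 in ≈ 29.101 in; Ia = 1100/189 in ≈ 5.820 in

CN(I) from CN(II)=45: (4.2·45)/(10 − 0.058·45) = 18900/739 ≈ 25.575
S = 1000/(18900/739) − 10 = 5500/189 in ≈ 29.101 in
Ia = 0.2S: 0.2·29.101 = 5.820 in (exactly 1100/189)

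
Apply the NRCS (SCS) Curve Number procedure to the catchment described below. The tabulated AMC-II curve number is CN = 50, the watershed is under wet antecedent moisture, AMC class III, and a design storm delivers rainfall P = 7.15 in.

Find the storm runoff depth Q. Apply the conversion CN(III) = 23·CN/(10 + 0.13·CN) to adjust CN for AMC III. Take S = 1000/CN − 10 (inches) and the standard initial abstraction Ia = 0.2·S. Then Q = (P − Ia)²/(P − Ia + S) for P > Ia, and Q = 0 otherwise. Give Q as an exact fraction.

Q = 8346321/2248940 in ≈ 3.711 in

Adjust CN=50 to AMC III: 23·50/(10 + 0.13·50) → 1150 ÷ (33/2) = 2300/33 ≈ 69.697
Max retention: S = 1000/(2300/33) − 10 = 100/23 in (≈ 4.348 in)
Ia = 0.2S: 0.2·4.348 = 0.870 in (exactly 20/23)
P − Ia = 7.150 − 0.870 = 2889/460 ≈ 6.280 in (> 0, runoff occurs)
Q = (2889/460)²/((2889/460) + 100/23) = (8346321/211600)/(4889/460) = 8346321/2248940 in ≈ 3.711 in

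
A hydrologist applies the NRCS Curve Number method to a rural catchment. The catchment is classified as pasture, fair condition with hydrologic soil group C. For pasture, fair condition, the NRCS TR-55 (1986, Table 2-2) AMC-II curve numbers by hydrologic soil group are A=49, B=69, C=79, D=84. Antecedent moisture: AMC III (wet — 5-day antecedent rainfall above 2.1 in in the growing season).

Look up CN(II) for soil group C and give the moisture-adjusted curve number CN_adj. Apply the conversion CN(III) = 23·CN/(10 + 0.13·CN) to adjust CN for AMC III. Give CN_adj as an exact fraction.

NRCS table: pasture, fair condition, soil group C → CN(II) = 79
Wet (AMC III): CN(III) = 23·79/(10 + 0.13·79) = 1817/(2027/100) = 181700/2027 ≈ 89.640

CN_adj = 181700/2027 ≈ 89.640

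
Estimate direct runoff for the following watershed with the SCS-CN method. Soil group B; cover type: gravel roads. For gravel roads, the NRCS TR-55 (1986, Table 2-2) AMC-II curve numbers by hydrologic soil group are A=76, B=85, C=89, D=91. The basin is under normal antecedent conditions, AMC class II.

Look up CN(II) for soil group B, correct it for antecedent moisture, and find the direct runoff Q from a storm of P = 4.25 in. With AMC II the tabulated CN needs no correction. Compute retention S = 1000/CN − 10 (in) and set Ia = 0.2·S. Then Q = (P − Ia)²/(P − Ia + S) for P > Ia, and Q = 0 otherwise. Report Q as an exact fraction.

NRCS table: gravel roads, soil group B → CN(II) = 85
AMC II — tabulated CN = 85 applies directly.
Max retention: S = 1000/85 − 10 = 30/17 in (≈ 1.765 in)
Ia = 0.2·(30/17) = 6/17 in ≈ 0.353 in
Excess rainfall: 4.250 − 0.353 = 3.897 in; P > Ia so Q > 0
Q = (265/68)²/((265/68) + 30/17) = (70225/4624)/(385/68) = 14045/5236 in ≈ 2.682 in

Q = 14045/5236 in ≈ 2.682 in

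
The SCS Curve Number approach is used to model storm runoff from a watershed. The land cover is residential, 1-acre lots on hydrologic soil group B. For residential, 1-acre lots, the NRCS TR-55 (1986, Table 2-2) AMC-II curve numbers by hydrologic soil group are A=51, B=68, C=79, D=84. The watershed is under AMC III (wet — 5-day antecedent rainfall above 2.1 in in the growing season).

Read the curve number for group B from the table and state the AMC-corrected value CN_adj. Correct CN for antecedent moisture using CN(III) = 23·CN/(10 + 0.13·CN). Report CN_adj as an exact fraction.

NRCS table: residential, 1-acre lots, soil group B → CN(II) = 68
Wet (AMC III): CN(III) = 23·68/(10 + 0.13·68) = 1564/(471/25) = 39100/471 ≈ 83.015

CN_adj = 39100/471 ≈ 83.015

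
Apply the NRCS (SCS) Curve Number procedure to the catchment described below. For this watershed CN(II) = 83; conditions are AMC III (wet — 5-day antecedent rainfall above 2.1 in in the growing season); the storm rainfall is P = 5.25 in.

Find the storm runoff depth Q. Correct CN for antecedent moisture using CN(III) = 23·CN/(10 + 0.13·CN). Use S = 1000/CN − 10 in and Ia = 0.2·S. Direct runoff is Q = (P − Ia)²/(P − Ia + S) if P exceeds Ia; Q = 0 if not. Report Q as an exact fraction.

Wet (AMC III): CN(III) = 23·83/(10 + 0.13·83) = 1909/(2079/100) = 190900/2079 ≈ 91.823
Max retention: S = 1000/(190900/2079) − 10 = 1700/1909 in (≈ 0.891 in)
Ia = 0.2S: 0.2·0.891 = 0.178 in (exactly 340/1909)
Since P=5.250 > Ia=0.178: effective rainfall P−Ia = 38729/7636 in
Runoff Q = (P−Ia)²/(P−Ia+S) = (5.072)²/(5.072+0.891) = 1499935441/347659444 ≈ 4.314 in

Q = 1499935441/347659444 in ≈ 4.314 in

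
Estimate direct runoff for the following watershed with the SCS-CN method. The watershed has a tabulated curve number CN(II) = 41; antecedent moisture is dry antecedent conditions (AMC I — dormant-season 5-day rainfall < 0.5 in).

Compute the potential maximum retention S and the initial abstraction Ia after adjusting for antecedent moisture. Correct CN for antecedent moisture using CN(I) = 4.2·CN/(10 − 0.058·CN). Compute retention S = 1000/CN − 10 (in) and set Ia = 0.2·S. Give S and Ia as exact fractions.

S = 29500/861 in ≈ 34.262 in; Ia = 5900/861 in ≈ 6.852 in

Adjust CN=41 to AMC I: 4.2·41/(10 − 0.058·41) → (861/5) ÷ (3811/500) = 86100/3811 ≈ 22.592
Retention S: 1000/CN − 10 with CN=22.592 → S = 29500/861 ≈ 34.262 in
Ia = 0.2S: 0.2·34.262 = 6.852 in (exactly 5900/861)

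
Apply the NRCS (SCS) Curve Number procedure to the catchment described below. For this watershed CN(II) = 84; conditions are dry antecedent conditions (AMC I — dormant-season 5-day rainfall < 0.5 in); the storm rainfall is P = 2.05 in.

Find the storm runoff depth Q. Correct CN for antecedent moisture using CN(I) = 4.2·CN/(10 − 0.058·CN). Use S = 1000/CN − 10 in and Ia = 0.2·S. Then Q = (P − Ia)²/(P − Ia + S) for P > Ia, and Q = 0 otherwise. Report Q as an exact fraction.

Adjust CN=84 to AMC I: 4.2·84/(10 − 0.058·84) → (1764/5) ÷ (641/125) = 44100/641 ≈ 68.799
S = 1000/(44100/641) − 10 = 2000/441 in ≈ 4.535 in
Initial abstraction Ia = S/5 = (2000/441)/5 = 400/441 ≈ 0.907 in
Since P=2.050 > Ia=0.907: effective rainfall P−Ia = 10081/8820 in
Q: (10081/8820)² ÷ (50081/8820) = 101626561/441714420 in (≈ 0.230 in)

Q = 101626561/441714420 in ≈ 0.230 in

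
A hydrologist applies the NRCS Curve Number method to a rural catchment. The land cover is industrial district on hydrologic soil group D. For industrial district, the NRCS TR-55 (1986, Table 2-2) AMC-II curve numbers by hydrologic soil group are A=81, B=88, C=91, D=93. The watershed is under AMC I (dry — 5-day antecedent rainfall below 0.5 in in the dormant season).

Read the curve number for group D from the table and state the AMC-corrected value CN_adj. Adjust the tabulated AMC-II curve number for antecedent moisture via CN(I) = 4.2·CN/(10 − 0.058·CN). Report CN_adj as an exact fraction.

CN_adj = 27900/329 ≈ 84.802

NRCS table: industrial district, soil group D → CN(II) = 93
Adjust CN=93 to AMC I: 4.2·93/(10 − 0.058·93) → (1953/5) ÷ (2303/500) = 27900/329 ≈ 84.802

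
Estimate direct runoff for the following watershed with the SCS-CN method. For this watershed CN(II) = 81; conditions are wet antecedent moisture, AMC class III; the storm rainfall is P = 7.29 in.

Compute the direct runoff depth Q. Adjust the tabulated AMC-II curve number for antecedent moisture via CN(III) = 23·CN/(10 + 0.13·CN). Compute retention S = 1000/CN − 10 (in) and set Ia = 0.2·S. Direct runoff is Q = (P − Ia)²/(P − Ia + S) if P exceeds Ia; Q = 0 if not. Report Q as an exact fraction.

Q = 1742735296129/281336660100 in ≈ 6.194 in

Wet (AMC III): CN(III) = 23·81/(10 + 0.13·81) = 1863/(2053/100) = 186300/2053 ≈ 90.745
S = 1000/(186300/2053) − 10 = 1900/1863 in ≈ 1.020 in
Ia = 0.2·(1900/1863) = 380/1863 in ≈ 0.204 in
P − Ia = 7.290 − 0.204 = 1320127/186300 ≈ 7.086 in (> 0, runoff occurs)
Runoff Q = (P−Ia)²/(P−Ia+S) = (7.086)²/(7.086+1.020) = 1742735296129/281336660100 ≈ 6.194 in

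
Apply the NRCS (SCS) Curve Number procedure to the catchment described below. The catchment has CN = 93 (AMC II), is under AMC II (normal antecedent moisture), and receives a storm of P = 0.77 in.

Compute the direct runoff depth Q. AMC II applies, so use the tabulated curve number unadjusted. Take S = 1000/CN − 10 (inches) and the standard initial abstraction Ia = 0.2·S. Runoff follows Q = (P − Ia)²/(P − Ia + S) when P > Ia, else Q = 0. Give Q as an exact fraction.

Q = 4741303/16953900 in ≈ 0.280 in

Average conditions: CN = 93 (no AMC adjustment).
Retention S: 1000/CN − 10 with CN=93.000 → S = 70/93 ≈ 0.753 in
Ia = 0.2S: 0.2·0.753 = 0.151 in (exactly 14/93)
Since P=0.770 > Ia=0.151: effective rainfall P−Ia = 5761/9300 in
Runoff Q = (P−Ia)²/(P−Ia+S) = (0.619)²/(0.619+0.753) = 4741303/16953900 ≈ 0.280 in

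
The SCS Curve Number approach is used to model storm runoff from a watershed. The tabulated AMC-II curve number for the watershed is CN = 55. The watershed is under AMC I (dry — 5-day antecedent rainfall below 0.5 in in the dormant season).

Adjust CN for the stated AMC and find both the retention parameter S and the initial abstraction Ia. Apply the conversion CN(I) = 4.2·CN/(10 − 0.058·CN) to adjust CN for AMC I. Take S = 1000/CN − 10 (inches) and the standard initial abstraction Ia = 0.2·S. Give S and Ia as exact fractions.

CN(I) from CN(II)=55: (4.2·55)/(10 − 0.058·55) = 7700/227 ≈ 33.921
S = 1000/(7700/227) − 10 = 1500/77 in ≈ 19.481 in
Initial abstraction Ia = S/5 = (1500/77)/5 = 300/77 ≈ 3.896 in

S = 1500/77 in ≈ 19.481 in; Ia = 300/77 in ≈ 3.896 in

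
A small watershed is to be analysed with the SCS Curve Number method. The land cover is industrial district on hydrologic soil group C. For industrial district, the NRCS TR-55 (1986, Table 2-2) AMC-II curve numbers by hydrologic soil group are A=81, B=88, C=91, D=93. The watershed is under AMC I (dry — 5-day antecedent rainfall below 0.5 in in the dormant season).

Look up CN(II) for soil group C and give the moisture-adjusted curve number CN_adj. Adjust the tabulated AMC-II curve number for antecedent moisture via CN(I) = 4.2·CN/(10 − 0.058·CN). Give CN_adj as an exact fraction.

NRCS table: industrial district, soil group C → CN(II) = 91
Dry (AMC I): CN(I) = 4.2·91/(10 − 0.058·91) = (1911/5)/(2361/500) = 63700/787 ≈ 80.940

CN_adj = 63700/787 ≈ 80.940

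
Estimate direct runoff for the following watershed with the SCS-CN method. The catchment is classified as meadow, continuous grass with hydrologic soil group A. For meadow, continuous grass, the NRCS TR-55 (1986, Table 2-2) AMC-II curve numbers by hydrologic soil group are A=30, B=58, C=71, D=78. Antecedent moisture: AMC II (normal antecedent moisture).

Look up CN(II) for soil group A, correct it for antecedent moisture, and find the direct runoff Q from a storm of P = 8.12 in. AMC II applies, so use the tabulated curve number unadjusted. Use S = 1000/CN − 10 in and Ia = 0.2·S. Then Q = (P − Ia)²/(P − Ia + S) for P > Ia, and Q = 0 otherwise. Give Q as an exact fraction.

Q = 1369/3075 in ≈ 0.445 in

NRCS table: meadow, continuous grass, soil group A → CN(II) = 30
CN(II) = 30; AMC II needs no correction.
S = 1000/30 − 10 = 70/3 in ≈ 23.333 in
Ia = 0.2S: 0.2·23.333 = 4.667 in (exactly 14/3)
Excess rainfall: 8.120 − 4.667 = 3.453 in; P > Ia so Q > 0
Runoff Q = (P−Ia)²/(P−Ia+S) = (3.453)²/(3.453+23.333) = 1369/3075 ≈ 0.445 in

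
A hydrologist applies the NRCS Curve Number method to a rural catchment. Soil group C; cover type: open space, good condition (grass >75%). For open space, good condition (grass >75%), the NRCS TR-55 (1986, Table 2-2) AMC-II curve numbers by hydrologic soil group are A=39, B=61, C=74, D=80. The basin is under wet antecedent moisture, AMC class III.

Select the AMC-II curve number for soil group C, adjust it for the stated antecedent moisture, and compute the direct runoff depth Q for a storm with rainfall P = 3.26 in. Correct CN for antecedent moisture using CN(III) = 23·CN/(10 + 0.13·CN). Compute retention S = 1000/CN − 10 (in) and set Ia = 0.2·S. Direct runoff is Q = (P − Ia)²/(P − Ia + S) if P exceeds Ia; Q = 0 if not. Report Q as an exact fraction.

Q = 15803758369/8114838150 in ≈ 1.948 in

NRCS table: open space, good condition (grass >75%), soil group C → CN(II) = 74
CN(III) from CN(II)=74: (23·74)/(10 + 0.13·74) = 85100/981 ≈ 86.748
S = 1000/(85100/981) − 10 = 1300/851 in ≈ 1.528 in
Ia = 0.2·(1300/851) = 260/851 in ≈ 0.306 in
Excess rainfall: 3.260 − 0.306 = 2.954 in; P > Ia so Q > 0
Q: (125713/42550)² ÷ (190713/42550) = 15803758369/8114838150 in (≈ 1.948 in)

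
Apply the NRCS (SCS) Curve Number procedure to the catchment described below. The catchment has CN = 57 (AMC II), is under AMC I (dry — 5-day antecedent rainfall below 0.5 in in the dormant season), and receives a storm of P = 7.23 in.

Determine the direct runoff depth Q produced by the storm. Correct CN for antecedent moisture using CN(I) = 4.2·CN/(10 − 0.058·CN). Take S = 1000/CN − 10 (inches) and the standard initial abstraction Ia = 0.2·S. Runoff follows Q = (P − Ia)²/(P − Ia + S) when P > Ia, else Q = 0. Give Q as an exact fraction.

Adjust CN=57 to AMC I: 4.2·57/(10 − 0.058·57) → (1197/5) ÷ (3347/500) = 119700/3347 ≈ 35.763
Max retention: S = 1000/(119700/3347) − 10 = 21500/1197 in (≈ 17.962 in)
Ia = 0.2·(21500/1197) = 4300/1197 in ≈ 3.592 in
Excess rainfall: 7.230 − 3.592 = 3.638 in; P > Ia so Q > 0
Q: (435431/119700)² ÷ (2585431/119700) = 189600155761/309476090700 in (≈ 0.613 in)

Q = 189600155761/309476090700 in ≈ 0.613 in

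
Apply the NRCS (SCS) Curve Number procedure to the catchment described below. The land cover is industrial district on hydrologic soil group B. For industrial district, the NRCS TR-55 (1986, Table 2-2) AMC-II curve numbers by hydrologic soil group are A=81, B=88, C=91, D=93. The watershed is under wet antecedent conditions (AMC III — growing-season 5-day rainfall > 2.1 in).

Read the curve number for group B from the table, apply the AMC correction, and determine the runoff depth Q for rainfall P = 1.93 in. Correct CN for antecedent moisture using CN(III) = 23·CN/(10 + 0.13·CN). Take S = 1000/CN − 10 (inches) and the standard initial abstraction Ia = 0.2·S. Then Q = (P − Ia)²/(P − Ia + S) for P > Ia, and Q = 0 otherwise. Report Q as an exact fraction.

NRCS table: industrial district, soil group B → CN(II) = 88
Adjust CN=88 to AMC III: 23·88/(10 + 0.13·88) → 2024 ÷ (536/25) = 6325/67 ≈ 94.403
S = 1000/(6325/67) − 10 = 150/253 in ≈ 0.593 in
Initial abstraction Ia = S/5 = (150/253)/5 = 30/253 ≈ 0.119 in
Since P=1.930 > Ia=0.119: effective rainfall P−Ia = 45829/25300 in
Q: (45829/25300)² ÷ (60829/25300) = 2100297241/1538973700 in (≈ 1.365 in)

Q = 2100297241/1538973700 in ≈ 1.365 in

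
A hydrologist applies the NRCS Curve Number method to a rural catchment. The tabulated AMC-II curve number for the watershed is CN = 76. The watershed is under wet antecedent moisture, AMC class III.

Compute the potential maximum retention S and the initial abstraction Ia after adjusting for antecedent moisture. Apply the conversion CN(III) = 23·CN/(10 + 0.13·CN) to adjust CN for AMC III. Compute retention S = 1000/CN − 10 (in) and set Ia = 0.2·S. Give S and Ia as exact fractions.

CN(III) from CN(II)=76: (23·76)/(10 + 0.13·76) = 43700/497 ≈ 87.928
Retention S: 1000/CN − 10 with CN=87.928 → S = 600/437 ≈ 1.373 in
Ia = 0.2·(600/437) = 120/437 in ≈ 0.275 in

S = 600/437 in ≈ 1.373 in; Ia = 120/437 in ≈ 0.275 in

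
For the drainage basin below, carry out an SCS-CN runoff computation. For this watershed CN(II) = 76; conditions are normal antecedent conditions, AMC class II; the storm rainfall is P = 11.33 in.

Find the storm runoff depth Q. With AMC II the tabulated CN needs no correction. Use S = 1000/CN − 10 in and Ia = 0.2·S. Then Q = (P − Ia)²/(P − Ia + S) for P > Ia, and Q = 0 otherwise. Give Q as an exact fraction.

Q = 413186929/50021300 in ≈ 8.260 in

Average conditions: CN = 76 (no AMC adjustment).
Retention S: 1000/CN − 10 with CN=76.000 → S = 60/19 ≈ 3.158 in
Initial abstraction Ia = S/5 = (60/19)/5 = 12/19 ≈ 0.632 in
P − Ia = 11.330 − 0.632 = 20327/1900 ≈ 10.698 in (> 0, runoff occurs)
Q = (20327/1900)²/((20327/1900) + 60/19) = (413186929/3610000)/(26327/1900) = 413186929/50021300 in ≈ 8.260 in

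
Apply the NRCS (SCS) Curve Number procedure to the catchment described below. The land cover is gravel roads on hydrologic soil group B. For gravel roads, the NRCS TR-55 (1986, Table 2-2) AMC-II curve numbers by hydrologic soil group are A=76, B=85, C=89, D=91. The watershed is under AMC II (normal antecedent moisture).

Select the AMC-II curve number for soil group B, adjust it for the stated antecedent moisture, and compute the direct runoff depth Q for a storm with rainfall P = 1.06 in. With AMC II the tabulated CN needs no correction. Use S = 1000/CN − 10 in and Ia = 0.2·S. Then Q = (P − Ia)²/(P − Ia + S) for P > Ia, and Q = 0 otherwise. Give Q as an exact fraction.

Q = 361201/1785850 in ≈ 0.202 in

NRCS table: gravel roads, soil group B → CN(II) = 85
Average conditions: CN = 85 (no AMC adjustment).
Retention S: 1000/CN − 10 with CN=85.000 → S = 30/17 ≈ 1.765 in
Initial abstraction Ia = S/5 = (30/17)/5 = 6/17 ≈ 0.353 in
P − Ia = 1.060 − 0.353 = 601/850 ≈ 0.707 in (> 0, runoff occurs)
Runoff Q = (P−Ia)²/(P−Ia+S) = (0.707)²/(0.707+1.765) = 361201/1785850 ≈ 0.202 in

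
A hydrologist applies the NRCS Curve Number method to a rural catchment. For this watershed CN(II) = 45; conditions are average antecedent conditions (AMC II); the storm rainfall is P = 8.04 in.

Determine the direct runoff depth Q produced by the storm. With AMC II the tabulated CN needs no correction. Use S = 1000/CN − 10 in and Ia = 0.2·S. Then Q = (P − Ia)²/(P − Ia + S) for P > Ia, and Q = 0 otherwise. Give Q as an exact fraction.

Q = 1585081/902025 in ≈ 1.757 in

CN(II) = 45; AMC II needs no correction.
Retention S: 1000/CN − 10 with CN=45.000 → S = 110/9 ≈ 12.222 in
Initial abstraction Ia = S/5 = (110/9)/5 = 22/9 ≈ 2.444 in
Since P=8.040 > Ia=2.444: effective rainfall P−Ia = 1259/225 in
Q = (1259/225)²/((1259/225) + 110/9) = (1585081/50625)/(4009/225) = 1585081/902025 in ≈ 1.757 in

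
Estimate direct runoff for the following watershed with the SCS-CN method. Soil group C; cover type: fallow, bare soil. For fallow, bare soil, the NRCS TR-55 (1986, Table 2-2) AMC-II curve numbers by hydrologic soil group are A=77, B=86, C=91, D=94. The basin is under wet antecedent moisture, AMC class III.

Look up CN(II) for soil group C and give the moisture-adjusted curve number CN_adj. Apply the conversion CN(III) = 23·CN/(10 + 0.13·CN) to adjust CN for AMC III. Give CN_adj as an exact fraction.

NRCS table: fallow, bare soil, soil group C → CN(II) = 91
CN(III) from CN(II)=91: (23·91)/(10 + 0.13·91) = 209300/2183 ≈ 95.877

CN_adj = 209300/2183 ≈ 95.877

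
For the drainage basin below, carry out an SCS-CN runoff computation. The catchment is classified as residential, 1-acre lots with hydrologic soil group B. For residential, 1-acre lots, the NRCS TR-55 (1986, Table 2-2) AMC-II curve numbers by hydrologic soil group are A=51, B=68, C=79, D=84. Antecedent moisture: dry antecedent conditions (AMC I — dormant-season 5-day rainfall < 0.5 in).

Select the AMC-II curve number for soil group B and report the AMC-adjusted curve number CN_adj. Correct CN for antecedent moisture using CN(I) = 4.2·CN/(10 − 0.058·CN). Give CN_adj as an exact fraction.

NRCS table: residential, 1-acre lots, soil group B → CN(II) = 68
Adjust CN=68 to AMC I: 4.2·68/(10 − 0.058·68) → (1428/5) ÷ (757/125) = 35700/757 ≈ 47.160

CN_adj = 35700/757 ≈ 47.160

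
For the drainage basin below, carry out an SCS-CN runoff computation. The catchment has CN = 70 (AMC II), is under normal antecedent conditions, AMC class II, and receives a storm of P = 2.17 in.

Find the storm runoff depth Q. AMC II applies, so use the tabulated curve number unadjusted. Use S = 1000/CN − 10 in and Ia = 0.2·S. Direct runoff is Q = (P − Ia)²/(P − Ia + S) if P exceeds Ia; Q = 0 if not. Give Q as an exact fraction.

Q = 844561/2743300 in ≈ 0.308 in

CN(II) = 70; AMC II needs no correction.
Max retention: S = 1000/70 − 10 = 30/7 in (≈ 4.286 in)
Ia = 0.2·(30/7) = 6/7 in ≈ 0.857 in
Excess rainfall: 2.170 − 0.857 = 1.313 in; P > Ia so Q > 0
Runoff Q = (P−Ia)²/(P−Ia+S) = (1.313)²/(1.313+4.286) = 844561/2743300 ≈ 0.308 in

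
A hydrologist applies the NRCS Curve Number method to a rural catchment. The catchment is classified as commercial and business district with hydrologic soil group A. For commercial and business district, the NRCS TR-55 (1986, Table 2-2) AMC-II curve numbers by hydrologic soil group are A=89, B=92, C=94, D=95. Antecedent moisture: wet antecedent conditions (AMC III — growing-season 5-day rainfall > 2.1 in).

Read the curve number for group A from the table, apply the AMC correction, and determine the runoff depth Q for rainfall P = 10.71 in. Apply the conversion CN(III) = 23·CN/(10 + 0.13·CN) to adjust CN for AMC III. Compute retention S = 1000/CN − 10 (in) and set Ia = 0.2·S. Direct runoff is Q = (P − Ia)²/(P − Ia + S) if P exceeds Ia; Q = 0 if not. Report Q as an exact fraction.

Q = 4710362693569/466784983900 in ≈ 10.091 in

NRCS table: commercial and business district, soil group A → CN(II) = 89
CN(III) from CN(II)=89: (23·89)/(10 + 0.13·89) = 204700/2157 ≈ 94.900
Retention S: 1000/CN − 10 with CN=94.900 → S = 1100/2047 ≈ 0.537 in
Initial abstraction Ia = S/5 = (1100/2047)/5 = 220/2047 ≈ 0.107 in
P − Ia = 10.710 − 0.107 = 2170337/204700 ≈ 10.603 in (> 0, runoff occurs)
Q: (2170337/204700)² ÷ (2280337/204700) = 4710362693569/466784983900 in (≈ 10.091 in)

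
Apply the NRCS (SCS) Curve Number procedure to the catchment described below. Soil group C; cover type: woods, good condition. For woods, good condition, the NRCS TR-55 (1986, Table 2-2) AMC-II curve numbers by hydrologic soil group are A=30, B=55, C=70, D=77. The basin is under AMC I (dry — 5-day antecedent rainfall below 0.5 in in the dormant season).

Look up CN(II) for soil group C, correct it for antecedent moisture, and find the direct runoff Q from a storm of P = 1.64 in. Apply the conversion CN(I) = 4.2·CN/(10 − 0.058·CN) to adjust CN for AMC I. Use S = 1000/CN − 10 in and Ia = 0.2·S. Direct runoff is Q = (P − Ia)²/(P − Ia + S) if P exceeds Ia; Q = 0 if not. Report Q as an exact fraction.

Q = 0 in ≈ 0.000 in

NRCS table: woods, good condition, soil group C → CN(II) = 70
CN(I) from CN(II)=70: (4.2·70)/(10 − 0.058·70) = 4900/99 ≈ 49.495
Max retention: S = 1000/(4900/99) − 10 = 500/49 in (≈ 10.204 in)
Ia = 0.2S: 0.2·10.204 = 2.041 in (exactly 100/49)
P = 1.640 ≤ Ia = 2.041 in: entire storm abstracted, Q = 0.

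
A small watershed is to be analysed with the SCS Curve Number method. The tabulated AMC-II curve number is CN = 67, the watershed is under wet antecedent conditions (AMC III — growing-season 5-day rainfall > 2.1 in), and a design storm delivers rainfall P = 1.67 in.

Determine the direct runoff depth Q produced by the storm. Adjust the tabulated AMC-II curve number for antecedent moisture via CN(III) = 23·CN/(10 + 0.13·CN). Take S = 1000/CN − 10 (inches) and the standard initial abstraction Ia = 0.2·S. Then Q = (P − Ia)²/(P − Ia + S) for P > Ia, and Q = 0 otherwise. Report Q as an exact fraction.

CN(III) from CN(II)=67: (23·67)/(10 + 0.13·67) = 154100/1871 ≈ 82.362
Retention S: 1000/CN − 10 with CN=82.362 → S = 3300/1541 ≈ 2.141 in
Ia = 0.2·(3300/1541) = 660/1541 in ≈ 0.428 in
Since P=1.670 > Ia=0.428: effective rainfall P−Ia = 191347/154100 in
Q = (191347/154100)²/((191347/154100) + 3300/1541) = (36613674409/23746810000)/(521347/154100) = 36613674409/80339572700 in ≈ 0.456 in

Q = 36613674409/80339572700 in ≈ 0.456 in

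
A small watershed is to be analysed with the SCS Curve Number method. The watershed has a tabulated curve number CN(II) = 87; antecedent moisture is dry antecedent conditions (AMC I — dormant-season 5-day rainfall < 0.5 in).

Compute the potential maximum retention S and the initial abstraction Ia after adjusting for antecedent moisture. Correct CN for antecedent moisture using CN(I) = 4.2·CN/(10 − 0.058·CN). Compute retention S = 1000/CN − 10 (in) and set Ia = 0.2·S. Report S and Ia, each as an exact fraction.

Dry (AMC I): CN(I) = 4.2·87/(10 − 0.058·87) = (1827/5)/(2477/500) = 182700/2477 ≈ 73.759
Max retention: S = 1000/(182700/2477) − 10 = 6500/1827 in (≈ 3.558 in)
Ia = 0.2·(6500/1827) = 1300/1827 in ≈ 0.712 in

S = 6500/1827 in ≈ 3.558 in; Ia = 1300/1827 in ≈ 0.712 in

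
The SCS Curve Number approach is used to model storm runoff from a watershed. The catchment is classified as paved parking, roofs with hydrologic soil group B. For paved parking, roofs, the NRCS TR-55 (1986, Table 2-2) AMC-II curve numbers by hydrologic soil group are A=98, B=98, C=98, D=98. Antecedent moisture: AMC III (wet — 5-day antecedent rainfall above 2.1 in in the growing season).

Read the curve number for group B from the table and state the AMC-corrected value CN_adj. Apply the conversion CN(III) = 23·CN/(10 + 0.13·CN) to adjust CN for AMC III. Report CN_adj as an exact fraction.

NRCS table: paved parking, roofs, soil group B → CN(II) = 98
Adjust CN=98 to AMC III: 23·98/(10 + 0.13·98) → 2254 ÷ (1137/50) = 112700/1137 ≈ 99.120

CN_adj = 112700/1137 ≈ 99.120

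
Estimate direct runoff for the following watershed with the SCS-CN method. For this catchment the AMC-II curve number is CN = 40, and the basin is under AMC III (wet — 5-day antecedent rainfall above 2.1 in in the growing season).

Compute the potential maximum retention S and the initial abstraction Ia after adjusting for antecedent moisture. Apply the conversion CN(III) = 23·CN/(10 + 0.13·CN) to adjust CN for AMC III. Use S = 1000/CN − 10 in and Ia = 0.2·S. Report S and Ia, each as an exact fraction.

Wet (AMC III): CN(III) = 23·40/(10 + 0.13·40) = 920/(76/5) = 1150/19 ≈ 60.526
S = 1000/(1150/19) − 10 = 150/23 in ≈ 6.522 in
Ia = 0.2S: 0.2·6.522 = 1.304 in (exactly 30/23)

S = 150/23 in ≈ 6.522 in; Ia = 30/23 in ≈ 1.304 in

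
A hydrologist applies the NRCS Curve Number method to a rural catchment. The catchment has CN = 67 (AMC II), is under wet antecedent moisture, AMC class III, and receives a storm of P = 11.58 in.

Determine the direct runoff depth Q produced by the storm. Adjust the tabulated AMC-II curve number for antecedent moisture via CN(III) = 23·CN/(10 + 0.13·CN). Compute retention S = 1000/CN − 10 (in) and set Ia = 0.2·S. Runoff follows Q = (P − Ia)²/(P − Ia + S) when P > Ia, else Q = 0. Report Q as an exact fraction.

Q = 246097219707/26305871650 in ≈ 9.355 in

Wet (AMC III): CN(III) = 23·67/(10 + 0.13·67) = 1541/(1871/100) = 154100/1871 ≈ 82.362
Max retention: S = 1000/(154100/1871) − 10 = 3300/1541 in (≈ 2.141 in)
Initial abstraction Ia = S/5 = (3300/1541)/5 = 660/1541 ≈ 0.428 in
P − Ia = 11.580 − 0.428 = 859239/77050 ≈ 11.152 in (> 0, runoff occurs)
Q: (859239/77050)² ÷ (1024239/77050) = 246097219707/26305871650 in (≈ 9.355 in)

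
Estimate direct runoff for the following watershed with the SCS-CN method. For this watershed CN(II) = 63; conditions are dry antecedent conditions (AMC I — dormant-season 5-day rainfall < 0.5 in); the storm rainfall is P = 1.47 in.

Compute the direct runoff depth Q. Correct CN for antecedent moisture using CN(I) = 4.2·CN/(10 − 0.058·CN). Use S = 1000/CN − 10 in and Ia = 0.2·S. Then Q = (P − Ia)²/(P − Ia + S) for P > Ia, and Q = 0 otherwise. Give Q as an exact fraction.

Dry (AMC I): CN(I) = 4.2·63/(10 − 0.058·63) = (1323/5)/(3173/500) = 132300/3173 ≈ 41.696
Retention S: 1000/CN − 10 with CN=41.696 → S = 18500/1323 ≈ 13.983 in
Ia = 0.2·(18500/1323) = 3700/1323 in ≈ 2.797 in
P = 1.470 ≤ Ia = 2.797 in: entire storm abstracted, Q = 0.

Q = 0 in ≈ 0.000 in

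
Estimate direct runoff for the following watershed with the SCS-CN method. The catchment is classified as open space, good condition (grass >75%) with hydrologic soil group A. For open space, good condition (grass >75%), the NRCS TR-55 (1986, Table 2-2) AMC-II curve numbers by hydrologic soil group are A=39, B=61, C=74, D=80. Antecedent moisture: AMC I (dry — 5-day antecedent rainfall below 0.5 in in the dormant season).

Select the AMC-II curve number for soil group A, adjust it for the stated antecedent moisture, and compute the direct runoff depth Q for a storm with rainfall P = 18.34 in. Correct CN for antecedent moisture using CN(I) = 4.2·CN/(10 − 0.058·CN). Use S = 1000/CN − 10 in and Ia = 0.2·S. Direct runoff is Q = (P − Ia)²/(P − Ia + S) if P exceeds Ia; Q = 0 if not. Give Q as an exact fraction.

NRCS table: open space, good condition (grass >75%), soil group A → CN(II) = 39
CN(I) from CN(II)=39: (4.2·39)/(10 − 0.058·39) = 81900/3869 ≈ 21.168
Max retention: S = 1000/(81900/3869) − 10 = 30500/819 in (≈ 37.241 in)
Initial abstraction Ia = S/5 = (30500/819)/5 = 6100/819 ≈ 7.448 in
P − Ia = 18.340 − 7.448 = 446023/40950 ≈ 10.892 in (> 0, runoff occurs)
Q: (446023/40950)² ÷ (1971023/40950) = 198936516529/80713391850 in (≈ 2.465 in)

Q = 198936516529/80713391850 in ≈ 2.465 in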